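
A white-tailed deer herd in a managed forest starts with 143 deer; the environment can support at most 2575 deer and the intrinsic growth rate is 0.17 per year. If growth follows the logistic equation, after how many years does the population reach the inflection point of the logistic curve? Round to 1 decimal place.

Logistic growth is fastest at N = K/2 = 1287.5.
A = (K − N₀)/N₀ = 17.007. Set K/(1 + A·e^(−rt)) = K/2 → A·e^(−rt) = 1.
e^(−0.17t) = 1/17.007 = 0.0587993, so t = ln(17.007)/0.17 = 2.8336/0.17 = 16.668.

16.7 years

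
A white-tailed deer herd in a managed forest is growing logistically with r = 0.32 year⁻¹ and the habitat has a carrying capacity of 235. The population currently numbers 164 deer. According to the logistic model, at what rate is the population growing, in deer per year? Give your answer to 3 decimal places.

dN/dt = rN(1 − N/K) = 0.32 × 164 × (1 − 164/235).
1 − 164/235 = 0.30213; dN/dt = 0.32 × 164 × 0.30213 = 15.856.

15.856 deer per year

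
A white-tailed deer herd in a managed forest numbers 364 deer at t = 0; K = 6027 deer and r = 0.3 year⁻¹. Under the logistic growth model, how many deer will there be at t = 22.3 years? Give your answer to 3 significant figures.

5910 deer

A = (K − N₀)/N₀ = (6027 − 364)/364 = 15.558.
N(t) = K/(1 + A·e^(−rt)) = 6027/(1 + 15.558×e^(−0.3×22.3)).
e^(−6.69) = 0.0012433; denominator = 1 + 15.558×0.0012433 = 1.0193.
N = 6027/1.0193 = 5912.63.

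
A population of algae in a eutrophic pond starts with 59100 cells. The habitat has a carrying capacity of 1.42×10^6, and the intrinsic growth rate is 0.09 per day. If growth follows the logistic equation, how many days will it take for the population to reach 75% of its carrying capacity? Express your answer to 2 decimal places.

47.06 days

A = (K − N₀)/N₀ = (1.42×10^6 − 59100)/59100 = 23.027.
Solve 1.42×10^6/(1 + 23.027·e^(−0.09t)) = 1.065×10^6: 1 + 23.027·e^(−0.09t) = 1.3333, so e^(−0.09t) = 0.0144757.
−0.09·t = ln(0.0144757) = -4.2353, so t = 4.2353/0.09 = 47.059.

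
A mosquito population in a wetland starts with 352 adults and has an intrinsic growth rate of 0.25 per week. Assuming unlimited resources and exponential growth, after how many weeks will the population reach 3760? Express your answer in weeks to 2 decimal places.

9.47 weeks

Set N₀·e^(rt) = 3760: e^(0.25·t) = 3760/352 = 10.682.
0.25·t = ln(10.682) = 2.3685, so t = 2.3685/0.25 = 9.4742.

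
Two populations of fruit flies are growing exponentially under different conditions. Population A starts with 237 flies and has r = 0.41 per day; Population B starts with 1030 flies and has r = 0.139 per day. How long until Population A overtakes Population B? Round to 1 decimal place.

5.4 days

Set 237·e^(0.41t) = 1030·e^(0.139t).
e^((0.41 − 0.139)t) = 1030/237 → e^(0.271·t) = 4.346.
0.271·t = ln(4.346) = 1.4693, so t = 1.4693/0.271 = 5.4216.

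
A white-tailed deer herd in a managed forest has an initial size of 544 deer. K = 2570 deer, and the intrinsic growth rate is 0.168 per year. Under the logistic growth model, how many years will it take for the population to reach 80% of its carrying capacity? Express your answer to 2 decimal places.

16.08 years

A = (K − N₀)/N₀ = (2570 − 544)/544 = 3.7243.
Solve 2570/(1 + 3.7243·e^(−0.168t)) = 2056: 1 + 3.7243·e^(−0.168t) = 1.25, so e^(−0.168t) = 0.0671273.
−0.168·t = ln(0.0671273) = -2.7012, so t = 2.7012/0.168 = 16.078.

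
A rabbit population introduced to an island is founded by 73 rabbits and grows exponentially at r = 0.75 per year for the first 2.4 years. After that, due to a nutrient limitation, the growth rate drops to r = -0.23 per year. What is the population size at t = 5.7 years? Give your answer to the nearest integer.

Phase 1: N(2.4) = 73·e^(0.75×2.4) = 73·e^1.8 = 441.624.
Phase 2 runs for 5.7 − 2.4 = 3.3 years at r = -0.23.
N(5.7) = 441.624·e^(-0.23×3.3) = 441.624·e^-0.759 = 206.739.

207 rabbits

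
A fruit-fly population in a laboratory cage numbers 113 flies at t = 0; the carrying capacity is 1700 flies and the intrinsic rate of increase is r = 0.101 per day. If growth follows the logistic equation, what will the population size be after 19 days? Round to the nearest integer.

A = (K − N₀)/N₀ = (1700 − 113)/113 = 14.044.
N(t) = K/(1 + A·e^(−rt)) = 1700/(1 + 14.044×e^(−0.101×19)).
e^(−1.919) = 0.14675; denominator = 1 + 14.044×0.14675 = 3.061.
N = 1700/3.061 = 555.366.

555 flies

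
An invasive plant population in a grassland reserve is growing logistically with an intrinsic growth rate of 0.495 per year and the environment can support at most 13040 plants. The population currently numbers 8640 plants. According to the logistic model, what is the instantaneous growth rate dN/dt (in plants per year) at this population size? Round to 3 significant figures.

1440 plants per year

dN/dt = rN(1 − N/K) = 0.495 × 8640 × (1 − 8640/13040).
1 − 8640/13040 = 0.33742; dN/dt = 0.495 × 8640 × 0.33742 = 1443.1.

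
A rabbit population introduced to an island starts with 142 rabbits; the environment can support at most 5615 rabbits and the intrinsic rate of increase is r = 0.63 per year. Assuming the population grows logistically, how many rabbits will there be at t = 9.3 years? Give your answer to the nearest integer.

A = (K − N₀)/N₀ = (5615 − 142)/142 = 38.542.
N(t) = K/(1 + A·e^(−rt)) = 5615/(1 + 38.542×e^(−0.63×9.3)).
e^(−5.859) = 0.0028541; denominator = 1 + 38.542×0.0028541 = 1.11.
N = 5615/1.11 = 5058.54.

5059 rabbits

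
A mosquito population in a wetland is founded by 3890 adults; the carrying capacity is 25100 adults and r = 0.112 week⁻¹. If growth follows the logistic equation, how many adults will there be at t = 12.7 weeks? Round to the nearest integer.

A = (K − N₀)/N₀ = (25100 − 3890)/3890 = 5.4524.
N(t) = K/(1 + A·e^(−rt)) = 25100/(1 + 5.4524×e^(−0.112×12.7)).
e^(−1.422) = 0.24113; denominator = 1 + 5.4524×0.24113 = 2.3148.
N = 25100/2.3148 = 10843.4.

10843 adults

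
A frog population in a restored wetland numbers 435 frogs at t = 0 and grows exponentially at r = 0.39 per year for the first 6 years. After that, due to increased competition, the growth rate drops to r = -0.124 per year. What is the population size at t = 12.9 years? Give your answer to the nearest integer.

Phase 1: N(6) = 435·e^(0.39×6) = 435·e^2.34 = 4515.84.
Phase 2 runs for 12.9 − 6 = 6.9 years at r = -0.124.
N(12.9) = 4515.84·e^(-0.124×6.9) = 4515.84·e^-0.8556 = 1919.36.

1919 frogs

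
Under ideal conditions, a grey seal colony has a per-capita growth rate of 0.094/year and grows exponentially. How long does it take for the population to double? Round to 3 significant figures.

Doubling time t_d = ln(2)/r = 0.6931/0.094 = 7.3739.

7.37 years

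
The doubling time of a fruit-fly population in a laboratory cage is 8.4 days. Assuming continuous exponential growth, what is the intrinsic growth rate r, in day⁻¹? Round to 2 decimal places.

r = ln(2)/t_d = 0.6931/8.4 = 0.082518.

0.08 per day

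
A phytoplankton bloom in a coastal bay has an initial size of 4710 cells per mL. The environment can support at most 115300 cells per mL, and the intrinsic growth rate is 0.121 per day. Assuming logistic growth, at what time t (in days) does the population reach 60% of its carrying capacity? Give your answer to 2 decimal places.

A = (K − N₀)/N₀ = (115300 − 4710)/4710 = 23.48.
Solve 115300/(1 + 23.48·e^(−0.121t)) = 69180: 1 + 23.48·e^(−0.121t) = 1.6667, so e^(−0.121t) = 0.0283932.
−0.121·t = ln(0.0283932) = -3.5616, so t = 3.5616/0.121 = 29.435.

29.43 days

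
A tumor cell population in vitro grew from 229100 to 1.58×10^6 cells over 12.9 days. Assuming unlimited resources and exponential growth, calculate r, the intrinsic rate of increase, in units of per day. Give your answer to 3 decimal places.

0.150 per day

From N(t) = N₀·e^(rt): e^(r·12.9) = 1.58×10^6/229100 = 6.8966.
r·12.9 = ln(6.8966) = 1.931, so r = 1.931/12.9 = 0.14969.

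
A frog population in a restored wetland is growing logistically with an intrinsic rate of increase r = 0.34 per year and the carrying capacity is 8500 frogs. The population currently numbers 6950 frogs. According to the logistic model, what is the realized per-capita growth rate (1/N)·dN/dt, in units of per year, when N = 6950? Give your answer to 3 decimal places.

(1/N)·dN/dt = r(1 − N/K) = 0.34 × (1 − 6950/8500).
= 0.34 × 0.18235 = 0.062.

0.062 per year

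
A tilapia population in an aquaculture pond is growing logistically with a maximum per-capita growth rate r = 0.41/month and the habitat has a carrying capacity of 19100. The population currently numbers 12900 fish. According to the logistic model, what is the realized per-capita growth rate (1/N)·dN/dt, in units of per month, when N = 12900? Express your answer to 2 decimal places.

(1/N)·dN/dt = r(1 − N/K) = 0.41 × (1 − 12900/19100).
= 0.41 × 0.32461 = 0.13309.

0.13 per month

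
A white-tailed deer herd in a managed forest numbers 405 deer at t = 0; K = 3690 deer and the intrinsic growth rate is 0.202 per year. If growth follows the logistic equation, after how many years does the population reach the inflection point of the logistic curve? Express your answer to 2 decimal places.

Logistic growth is fastest at N = K/2 = 1845.
A = (K − N₀)/N₀ = 8.1111. Set K/(1 + A·e^(−rt)) = K/2 → A·e^(−rt) = 1.
e^(−0.202t) = 1/8.1111 = 0.123288, so t = ln(8.1111)/0.202 = 2.0932/0.202 = 10.363.

10.36 years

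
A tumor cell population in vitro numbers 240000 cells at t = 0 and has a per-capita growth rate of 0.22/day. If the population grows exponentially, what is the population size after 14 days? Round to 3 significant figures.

N(t) = N₀·e^(rt) = 240000 × e^(0.22×14) = 240000 × e^3.08.
e^3.08 ≈ 21.758, so N ≈ 240000 × 21.758 = 5.222017×10^6.

5220000 cells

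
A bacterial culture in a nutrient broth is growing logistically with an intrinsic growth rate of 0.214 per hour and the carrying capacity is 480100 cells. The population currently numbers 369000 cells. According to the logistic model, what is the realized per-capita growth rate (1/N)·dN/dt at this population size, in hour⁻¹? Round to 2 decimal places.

0.05 per hour

(1/N)·dN/dt = r(1 − N/K) = 0.214 × (1 − 369000/480100).
= 0.214 × 0.23141 = 0.049522.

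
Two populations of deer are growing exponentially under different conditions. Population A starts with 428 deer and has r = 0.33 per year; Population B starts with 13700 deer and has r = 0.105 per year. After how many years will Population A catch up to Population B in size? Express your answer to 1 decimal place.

Set 428·e^(0.33t) = 13700·e^(0.105t).
e^((0.33 − 0.105)t) = 13700/428 → e^(0.225·t) = 32.009.
0.225·t = ln(32.009) = 3.466, so t = 3.466/0.225 = 15.405.

15.4 years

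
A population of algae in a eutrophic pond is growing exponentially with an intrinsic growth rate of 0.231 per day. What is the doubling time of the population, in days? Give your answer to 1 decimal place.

3.0 days

Doubling time t_d = ln(2)/r = 0.6931/0.231 = 3.0006.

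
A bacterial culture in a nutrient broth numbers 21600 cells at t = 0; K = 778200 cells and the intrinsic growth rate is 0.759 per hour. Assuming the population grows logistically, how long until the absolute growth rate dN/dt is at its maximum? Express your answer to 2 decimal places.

Logistic growth is fastest at N = K/2 = 389100.
A = (K − N₀)/N₀ = 35.028. Set K/(1 + A·e^(−rt)) = K/2 → A·e^(−rt) = 1.
e^(−0.759t) = 1/35.028 = 0.0285488, so t = ln(35.028)/0.759 = 3.5561/0.759 = 4.6853.

4.69 hours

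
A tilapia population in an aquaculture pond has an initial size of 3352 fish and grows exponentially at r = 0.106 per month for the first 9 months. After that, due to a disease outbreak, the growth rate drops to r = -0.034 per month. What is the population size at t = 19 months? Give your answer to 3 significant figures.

Phase 1: N(9) = 3352·e^(0.106×9) = 3352·e^0.954 = 8702.04.
Phase 2 runs for 19 − 9 = 10 months at r = -0.034.
N(19) = 8702.04·e^(-0.034×10) = 8702.04·e^-0.34 = 6193.85.

6190 fish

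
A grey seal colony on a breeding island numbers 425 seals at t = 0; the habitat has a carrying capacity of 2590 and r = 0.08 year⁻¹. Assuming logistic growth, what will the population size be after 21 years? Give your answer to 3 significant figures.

A = (K − N₀)/N₀ = (2590 − 425)/425 = 5.0941.
N(t) = K/(1 + A·e^(−rt)) = 2590/(1 + 5.0941×e^(−0.08×21)).
e^(−1.68) = 0.18637; denominator = 1 + 5.0941×0.18637 = 1.9494.
N = 2590/1.9494 = 1328.61.

1330 seals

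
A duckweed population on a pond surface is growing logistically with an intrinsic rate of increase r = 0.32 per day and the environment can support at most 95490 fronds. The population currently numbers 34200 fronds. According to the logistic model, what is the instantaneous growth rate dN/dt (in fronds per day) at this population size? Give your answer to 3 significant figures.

7020 fronds per day

dN/dt = rN(1 − N/K) = 0.32 × 34200 × (1 − 34200/95490).
1 − 34200/95490 = 0.64185; dN/dt = 0.32 × 34200 × 0.64185 = 7024.4.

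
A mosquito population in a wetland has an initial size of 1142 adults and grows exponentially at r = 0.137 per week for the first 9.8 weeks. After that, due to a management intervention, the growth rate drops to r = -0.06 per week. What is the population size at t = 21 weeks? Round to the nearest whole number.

Phase 1: N(9.8) = 1142·e^(0.137×9.8) = 1142·e^1.343 = 4372.7.
Phase 2 runs for 21 − 9.8 = 11.2 weeks at r = -0.06.
N(21) = 4372.7·e^(-0.06×11.2) = 4372.7·e^-0.672 = 2233.08.

2233 adults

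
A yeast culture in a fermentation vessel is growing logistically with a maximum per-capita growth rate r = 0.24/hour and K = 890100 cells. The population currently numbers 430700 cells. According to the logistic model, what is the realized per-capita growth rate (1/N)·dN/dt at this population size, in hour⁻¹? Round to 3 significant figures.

0.124 per hour

(1/N)·dN/dt = r(1 − N/K) = 0.24 × (1 − 430700/890100).
= 0.24 × 0.51612 = 0.12387.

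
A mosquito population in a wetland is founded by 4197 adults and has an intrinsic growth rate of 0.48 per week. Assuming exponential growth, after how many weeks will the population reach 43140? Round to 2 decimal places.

Set N₀·e^(rt) = 43140: e^(0.48·t) = 43140/4197 = 10.279.
0.48·t = ln(10.279) = 2.3301, so t = 2.3301/0.48 = 4.8543.

4.85 weeks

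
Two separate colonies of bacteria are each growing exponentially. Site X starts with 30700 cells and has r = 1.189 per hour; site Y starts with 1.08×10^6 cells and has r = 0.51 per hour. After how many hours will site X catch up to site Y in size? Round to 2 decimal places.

Set 30700·e^(1.189t) = 1.08×10^6·e^(0.51t).
e^((1.189 − 0.51)t) = 1.08×10^6/30700 → e^(0.679·t) = 35.179.
0.679·t = ln(35.179) = 3.5605, so t = 3.5605/0.679 = 5.2437.

5.24 hours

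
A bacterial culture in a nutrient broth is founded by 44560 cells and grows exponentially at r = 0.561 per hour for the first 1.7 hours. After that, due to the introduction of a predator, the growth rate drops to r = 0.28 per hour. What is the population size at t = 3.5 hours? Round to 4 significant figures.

Phase 1: N(1.7) = 44560·e^(0.561×1.7) = 44560·e^0.9537 = 115646.
Phase 2 runs for 3.5 − 1.7 = 1.8 hours at r = 0.28.
N(3.5) = 115646·e^(0.28×1.8) = 115646·e^0.504 = 191433.

191400 cells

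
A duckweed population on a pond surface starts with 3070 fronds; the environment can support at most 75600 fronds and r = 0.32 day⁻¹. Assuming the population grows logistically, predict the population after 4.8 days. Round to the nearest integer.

A = (K − N₀)/N₀ = (75600 − 3070)/3070 = 23.625.
N(t) = K/(1 + A·e^(−rt)) = 75600/(1 + 23.625×e^(−0.32×4.8)).
e^(−1.536) = 0.21524; denominator = 1 + 23.625×0.21524 = 6.0851.
N = 75600/6.0851 = 12423.7.

12424 fronds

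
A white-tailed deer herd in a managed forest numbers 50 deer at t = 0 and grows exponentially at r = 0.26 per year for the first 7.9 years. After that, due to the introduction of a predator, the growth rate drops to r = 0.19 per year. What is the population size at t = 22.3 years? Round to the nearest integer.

6015 deer

Phase 1: N(7.9) = 50·e^(0.26×7.9) = 50·e^2.054 = 389.952.
Phase 2 runs for 22.3 − 7.9 = 14.4 years at r = 0.19.
N(22.3) = 389.952·e^(0.19×14.4) = 389.952·e^2.736 = 6015.07.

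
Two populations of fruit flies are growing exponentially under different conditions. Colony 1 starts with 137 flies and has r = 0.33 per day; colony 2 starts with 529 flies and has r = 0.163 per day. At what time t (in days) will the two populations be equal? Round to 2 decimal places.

Set 137·e^(0.33t) = 529·e^(0.163t).
e^((0.33 − 0.163)t) = 529/137 → e^(0.167·t) = 3.8613.
0.167·t = ln(3.8613) = 1.351, so t = 1.351/0.167 = 8.0899.

8.09 days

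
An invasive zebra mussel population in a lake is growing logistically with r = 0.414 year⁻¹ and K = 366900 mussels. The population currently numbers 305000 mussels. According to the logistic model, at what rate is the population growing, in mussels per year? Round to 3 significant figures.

dN/dt = rN(1 − N/K) = 0.414 × 305000 × (1 − 305000/366900).
1 − 305000/366900 = 0.16871; dN/dt = 0.414 × 305000 × 0.16871 = 21303.

21300 mussels per year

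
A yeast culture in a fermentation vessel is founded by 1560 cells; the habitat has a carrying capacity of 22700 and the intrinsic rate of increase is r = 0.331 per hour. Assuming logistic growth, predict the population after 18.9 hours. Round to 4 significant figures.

A = (K − N₀)/N₀ = (22700 − 1560)/1560 = 13.551.
N(t) = K/(1 + A·e^(−rt)) = 22700/(1 + 13.551×e^(−0.331×18.9)).
e^(−6.256) = 0.0019191; denominator = 1 + 13.551×0.0019191 = 1.026.
N = 22700/1.026 = 22124.6.

22120 cells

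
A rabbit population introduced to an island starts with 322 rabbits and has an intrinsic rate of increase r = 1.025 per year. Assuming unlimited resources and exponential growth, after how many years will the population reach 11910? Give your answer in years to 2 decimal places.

3.52 years

Set N₀·e^(rt) = 11910: e^(1.025·t) = 11910/322 = 36.988.
1.025·t = ln(36.988) = 3.6106, so t = 3.6106/1.025 = 3.5225.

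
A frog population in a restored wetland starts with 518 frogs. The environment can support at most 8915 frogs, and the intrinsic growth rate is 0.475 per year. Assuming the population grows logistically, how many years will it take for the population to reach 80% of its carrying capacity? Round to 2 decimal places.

8.78 years

A = (K − N₀)/N₀ = (8915 − 518)/518 = 16.21.
Solve 8915/(1 + 16.21·e^(−0.475t)) = 7132: 1 + 16.21·e^(−0.475t) = 1.25, so e^(−0.475t) = 0.0154222.
−0.475·t = ln(0.0154222) = -4.1719, so t = 4.1719/0.475 = 8.7831.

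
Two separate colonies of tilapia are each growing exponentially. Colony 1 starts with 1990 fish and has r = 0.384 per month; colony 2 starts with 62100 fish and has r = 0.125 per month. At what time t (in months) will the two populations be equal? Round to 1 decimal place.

Set 1990·e^(0.384t) = 62100·e^(0.125t).
e^((0.384 − 0.125)t) = 62100/1990 → e^(0.259·t) = 31.206.
0.259·t = ln(31.206) = 3.4406, so t = 3.4406/0.259 = 13.284.

13.3 months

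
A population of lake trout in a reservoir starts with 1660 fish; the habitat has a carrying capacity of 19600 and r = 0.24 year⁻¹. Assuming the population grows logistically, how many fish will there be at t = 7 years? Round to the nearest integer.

A = (K − N₀)/N₀ = (19600 − 1660)/1660 = 10.807.
N(t) = K/(1 + A·e^(−rt)) = 19600/(1 + 10.807×e^(−0.24×7)).
e^(−1.68) = 0.18637; denominator = 1 + 10.807×0.18637 = 3.0142.
N = 19600/3.0142 = 6502.58.

6503 fish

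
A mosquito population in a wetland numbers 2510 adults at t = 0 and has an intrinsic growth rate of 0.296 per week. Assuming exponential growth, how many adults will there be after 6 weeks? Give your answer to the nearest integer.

N(t) = N₀·e^(rt) = 2510 × e^(0.296×6) = 2510 × e^1.776.
e^1.776 ≈ 5.9062, so N ≈ 2510 × 5.9062 = 14824.5.

14825 adults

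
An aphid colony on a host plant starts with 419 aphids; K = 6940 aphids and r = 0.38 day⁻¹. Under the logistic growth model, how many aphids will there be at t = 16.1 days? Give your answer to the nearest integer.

6710 aphids

A = (K − N₀)/N₀ = (6940 − 419)/419 = 15.563.
N(t) = K/(1 + A·e^(−rt)) = 6940/(1 + 15.563×e^(−0.38×16.1)).
e^(−6.118) = 0.0022029; denominator = 1 + 15.563×0.0022029 = 1.0343.
N = 6940/1.0343 = 6709.96.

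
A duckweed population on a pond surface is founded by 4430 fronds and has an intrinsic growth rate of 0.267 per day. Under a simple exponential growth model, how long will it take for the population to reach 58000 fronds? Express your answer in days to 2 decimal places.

9.63 days

Set N₀·e^(rt) = 58000: e^(0.267·t) = 58000/4430 = 13.093.
0.267·t = ln(13.093) = 2.572, so t = 2.572/0.267 = 9.6331.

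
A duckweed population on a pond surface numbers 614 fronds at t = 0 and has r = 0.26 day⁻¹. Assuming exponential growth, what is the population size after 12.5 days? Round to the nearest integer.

N(t) = N₀·e^(rt) = 614 × e^(0.26×12.5) = 614 × e^3.25.
e^3.25 ≈ 25.79, so N ≈ 614 × 25.79 = 15835.3.

15835 fronds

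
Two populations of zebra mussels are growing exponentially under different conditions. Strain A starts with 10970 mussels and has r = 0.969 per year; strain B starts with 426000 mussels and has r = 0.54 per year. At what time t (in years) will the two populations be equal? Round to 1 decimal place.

Set 10970·e^(0.969t) = 426000·e^(0.54t).
e^((0.969 − 0.54)t) = 426000/10970 → e^(0.429·t) = 38.833.
0.429·t = ln(38.833) = 3.6593, so t = 3.6593/0.429 = 8.5298.

8.5 years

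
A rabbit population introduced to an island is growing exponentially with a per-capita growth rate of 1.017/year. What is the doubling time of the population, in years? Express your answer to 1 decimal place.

Doubling time t_d = ln(2)/r = 0.6931/1.017 = 0.68156.

0.7 years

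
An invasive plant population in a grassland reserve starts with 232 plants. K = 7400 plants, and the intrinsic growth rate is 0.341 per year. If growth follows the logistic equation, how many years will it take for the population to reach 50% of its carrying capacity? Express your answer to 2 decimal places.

A = (K − N₀)/N₀ = (7400 − 232)/232 = 30.897.
Solve 7400/(1 + 30.897·e^(−0.341t)) = 3700: 1 + 30.897·e^(−0.341t) = 2, so e^(−0.341t) = 0.0323661.
−0.341·t = ln(0.0323661) = -3.4306, so t = 3.4306/0.341 = 10.061.

10.06 years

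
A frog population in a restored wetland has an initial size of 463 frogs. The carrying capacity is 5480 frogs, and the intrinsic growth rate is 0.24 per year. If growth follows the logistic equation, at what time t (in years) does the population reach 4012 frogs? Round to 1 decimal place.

A = (K − N₀)/N₀ = (5480 − 463)/463 = 10.836.
Solve 5480/(1 + 10.836·e^(−0.24t)) = 4012: 1 + 10.836·e^(−0.24t) = 1.3659, so e^(−0.24t) = 0.0337677.
−0.24·t = ln(0.0337677) = -3.3882, so t = 3.3882/0.24 = 14.118.

14.1 years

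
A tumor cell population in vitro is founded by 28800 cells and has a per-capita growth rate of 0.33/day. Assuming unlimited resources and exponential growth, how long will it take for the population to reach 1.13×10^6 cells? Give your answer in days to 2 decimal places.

Set N₀·e^(rt) = 1.13×10^6: e^(0.33·t) = 1.13×10^6/28800 = 39.236.
0.33·t = ln(39.236) = 3.6696, so t = 3.6696/0.33 = 11.12.

11.12 days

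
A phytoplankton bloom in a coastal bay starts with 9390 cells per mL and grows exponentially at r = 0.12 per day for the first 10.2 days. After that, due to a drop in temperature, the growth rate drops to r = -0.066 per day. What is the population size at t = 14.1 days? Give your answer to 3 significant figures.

24700 cells per mL

Phase 1: N(10.2) = 9390·e^(0.12×10.2) = 9390·e^1.224 = 31933.2.
Phase 2 runs for 14.1 − 10.2 = 3.9 days at r = -0.066.
N(14.1) = 31933.2·e^(-0.066×3.9) = 31933.2·e^-0.2574 = 24686.2.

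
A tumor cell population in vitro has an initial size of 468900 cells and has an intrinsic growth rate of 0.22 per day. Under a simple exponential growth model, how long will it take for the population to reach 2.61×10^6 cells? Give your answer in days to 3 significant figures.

7.80 days

Set N₀·e^(rt) = 2.61×10^6: e^(0.22·t) = 2.61×10^6/468900 = 5.5662.
0.22·t = ln(5.5662) = 1.7167, so t = 1.7167/0.22 = 7.8033.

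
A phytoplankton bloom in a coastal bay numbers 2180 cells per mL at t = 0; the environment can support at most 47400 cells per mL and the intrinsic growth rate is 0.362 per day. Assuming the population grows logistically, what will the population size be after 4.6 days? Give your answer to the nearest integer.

A = (K − N₀)/N₀ = (47400 − 2180)/2180 = 20.743.
N(t) = K/(1 + A·e^(−rt)) = 47400/(1 + 20.743×e^(−0.362×4.6)).
e^(−1.665) = 0.18915; denominator = 1 + 20.743×0.18915 = 4.9236.
N = 47400/4.9236 = 9627.06.

9627 cells per mL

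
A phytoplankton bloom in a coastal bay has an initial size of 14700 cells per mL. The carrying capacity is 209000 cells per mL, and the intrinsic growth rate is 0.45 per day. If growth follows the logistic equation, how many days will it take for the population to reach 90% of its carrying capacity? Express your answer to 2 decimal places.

10.62 days

A = (K − N₀)/N₀ = (209000 − 14700)/14700 = 13.218.
Solve 209000/(1 + 13.218·e^(−0.45t)) = 188100: 1 + 13.218·e^(−0.45t) = 1.1111, so e^(−0.45t) = 0.00840624.
−0.45·t = ln(0.00840624) = -4.7788, so t = 4.7788/0.45 = 10.62.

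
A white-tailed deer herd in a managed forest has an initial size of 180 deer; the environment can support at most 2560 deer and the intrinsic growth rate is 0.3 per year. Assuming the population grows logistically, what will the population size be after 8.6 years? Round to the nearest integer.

A = (K − N₀)/N₀ = (2560 − 180)/180 = 13.222.
N(t) = K/(1 + A·e^(−rt)) = 2560/(1 + 13.222×e^(−0.3×8.6)).
e^(−2.58) = 0.075774; denominator = 1 + 13.222×0.075774 = 2.0019.
N = 2560/2.0019 = 1278.78.

1279 deer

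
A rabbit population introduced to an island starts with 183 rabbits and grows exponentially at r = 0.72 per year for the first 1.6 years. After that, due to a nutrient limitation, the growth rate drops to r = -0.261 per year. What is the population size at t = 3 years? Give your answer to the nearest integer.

Phase 1: N(1.6) = 183·e^(0.72×1.6) = 183·e^1.152 = 579.106.
Phase 2 runs for 3 − 1.6 = 1.4 years at r = -0.261.
N(3) = 579.106·e^(-0.261×1.4) = 579.106·e^-0.3654 = 401.853.

402 rabbits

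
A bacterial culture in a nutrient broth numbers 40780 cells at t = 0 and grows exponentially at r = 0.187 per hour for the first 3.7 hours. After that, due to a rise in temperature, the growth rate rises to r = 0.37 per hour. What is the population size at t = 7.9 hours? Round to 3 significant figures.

385000 cells

Phase 1: N(3.7) = 40780·e^(0.187×3.7) = 40780·e^0.6919 = 81458.3.
Phase 2 runs for 7.9 − 3.7 = 4.2 hours at r = 0.37.
N(7.9) = 81458.3·e^(0.37×4.2) = 81458.3·e^1.554 = 385327.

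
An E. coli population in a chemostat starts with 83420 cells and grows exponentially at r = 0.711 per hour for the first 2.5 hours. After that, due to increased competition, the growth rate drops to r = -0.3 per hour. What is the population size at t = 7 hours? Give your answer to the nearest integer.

Phase 1: N(2.5) = 83420·e^(0.711×2.5) = 83420·e^1.777 = 493433.
Phase 2 runs for 7 − 2.5 = 4.5 hours at r = -0.3.
N(7) = 493433·e^(-0.3×4.5) = 493433·e^-1.35 = 127918.

127918 cells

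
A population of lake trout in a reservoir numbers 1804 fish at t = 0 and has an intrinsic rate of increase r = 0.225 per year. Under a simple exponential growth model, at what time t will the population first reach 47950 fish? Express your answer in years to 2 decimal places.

14.58 years

Set N₀·e^(rt) = 47950: e^(0.225·t) = 47950/1804 = 26.58.
0.225·t = ln(26.58) = 3.2802, so t = 3.2802/0.225 = 14.578.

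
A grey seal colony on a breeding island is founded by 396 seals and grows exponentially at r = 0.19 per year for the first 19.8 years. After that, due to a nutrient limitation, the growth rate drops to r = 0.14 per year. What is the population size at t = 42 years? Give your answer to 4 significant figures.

Phase 1: N(19.8) = 396·e^(0.19×19.8) = 396·e^3.762 = 17041.6.
Phase 2 runs for 42 − 19.8 = 22.2 years at r = 0.14.
N(42) = 17041.6·e^(0.14×22.2) = 17041.6·e^3.108 = 381328.

381300 seals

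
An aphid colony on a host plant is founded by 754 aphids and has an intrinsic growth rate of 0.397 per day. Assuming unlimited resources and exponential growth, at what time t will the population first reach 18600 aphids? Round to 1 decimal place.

8.1 days

Set N₀·e^(rt) = 18600: e^(0.397·t) = 18600/754 = 24.668.
0.397·t = ln(24.668) = 3.2055, so t = 3.2055/0.397 = 8.0744.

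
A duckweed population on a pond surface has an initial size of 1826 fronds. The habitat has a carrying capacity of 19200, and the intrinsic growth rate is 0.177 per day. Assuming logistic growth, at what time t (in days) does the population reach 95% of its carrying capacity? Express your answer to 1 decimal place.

A = (K − N₀)/N₀ = (19200 − 1826)/1826 = 9.5148.
Solve 19200/(1 + 9.5148·e^(−0.177t)) = 18240: 1 + 9.5148·e^(−0.177t) = 1.0526, so e^(−0.177t) = 0.00553156.
−0.177·t = ln(0.00553156) = -5.1973, so t = 5.1973/0.177 = 29.363.

29.4 days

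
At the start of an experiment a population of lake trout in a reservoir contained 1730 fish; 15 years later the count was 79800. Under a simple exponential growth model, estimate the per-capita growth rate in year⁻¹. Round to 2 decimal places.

From N(t) = N₀·e^(rt): e^(r·15) = 79800/1730 = 46.127.
r·15 = ln(46.127) = 3.8314, so r = 3.8314/15 = 0.25543.

0.26 per year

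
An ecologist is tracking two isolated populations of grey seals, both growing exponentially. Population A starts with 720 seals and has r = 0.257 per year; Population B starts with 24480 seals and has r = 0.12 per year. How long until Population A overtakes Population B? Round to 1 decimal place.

25.7 years

Set 720·e^(0.257t) = 24480·e^(0.12t).
e^((0.257 − 0.12)t) = 24480/720 → e^(0.137·t) = 34.
0.137·t = ln(34) = 3.5264, so t = 3.5264/0.137 = 25.74.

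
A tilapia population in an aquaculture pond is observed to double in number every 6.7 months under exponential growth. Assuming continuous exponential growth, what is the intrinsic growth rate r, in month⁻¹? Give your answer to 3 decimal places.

0.103 per month

r = ln(2)/t_d = 0.6931/6.7 = 0.10345.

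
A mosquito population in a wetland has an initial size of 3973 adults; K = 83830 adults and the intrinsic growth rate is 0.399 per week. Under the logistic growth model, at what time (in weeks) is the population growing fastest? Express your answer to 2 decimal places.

7.52 weeks

Logistic growth is fastest at N = K/2 = 41915.
A = (K − N₀)/N₀ = 20.1. Set K/(1 + A·e^(−rt)) = K/2 → A·e^(−rt) = 1.
e^(−0.399t) = 1/20.1 = 0.0497514, so t = ln(20.1)/0.399 = 3.0007/0.399 = 7.5206.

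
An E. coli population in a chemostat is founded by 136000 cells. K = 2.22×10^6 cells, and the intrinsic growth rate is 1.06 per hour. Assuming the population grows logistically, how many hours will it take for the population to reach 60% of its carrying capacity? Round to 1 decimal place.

3.0 hours

A = (K − N₀)/N₀ = (2.22×10^6 − 136000)/136000 = 15.324.
Solve 2.22×10^6/(1 + 15.324·e^(−1.06t)) = 1.332×10^6: 1 + 15.324·e^(−1.06t) = 1.6667, so e^(−1.06t) = 0.0435061.
−1.06·t = ln(0.0435061) = -3.1349, so t = 3.1349/1.06 = 2.9574.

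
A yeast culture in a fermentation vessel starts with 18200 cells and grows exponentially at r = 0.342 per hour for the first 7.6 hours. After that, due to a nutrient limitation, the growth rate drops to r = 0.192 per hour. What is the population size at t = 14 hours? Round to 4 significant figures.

Phase 1: N(7.6) = 18200·e^(0.342×7.6) = 18200·e^2.599 = 244844.
Phase 2 runs for 14 − 7.6 = 6.4 hours at r = 0.192.
N(14) = 244844·e^(0.192×6.4) = 244844·e^1.229 = 836663.

836700 cells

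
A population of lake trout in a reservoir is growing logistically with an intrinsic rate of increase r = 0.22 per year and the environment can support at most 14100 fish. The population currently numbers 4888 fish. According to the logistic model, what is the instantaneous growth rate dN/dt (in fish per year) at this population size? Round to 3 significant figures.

dN/dt = rN(1 − N/K) = 0.22 × 4888 × (1 − 4888/14100).
1 − 4888/14100 = 0.65333; dN/dt = 0.22 × 4888 × 0.65333 = 702.57.

703 fish per year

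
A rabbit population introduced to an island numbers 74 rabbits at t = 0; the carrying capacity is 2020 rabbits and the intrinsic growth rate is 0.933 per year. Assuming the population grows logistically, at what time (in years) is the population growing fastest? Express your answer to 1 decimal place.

3.5 years

Logistic growth is fastest at N = K/2 = 1010.
A = (K − N₀)/N₀ = 26.297. Set K/(1 + A·e^(−rt)) = K/2 → A·e^(−rt) = 1.
e^(−0.933t) = 1/26.297 = 0.0380267, so t = ln(26.297)/0.933 = 3.2695/0.933 = 3.5043.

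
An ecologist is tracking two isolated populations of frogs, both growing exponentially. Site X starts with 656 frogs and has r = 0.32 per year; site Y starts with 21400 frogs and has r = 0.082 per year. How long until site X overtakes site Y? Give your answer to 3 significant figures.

Set 656·e^(0.32t) = 21400·e^(0.082t).
e^((0.32 − 0.082)t) = 21400/656 → e^(0.238·t) = 32.622.
0.238·t = ln(32.622) = 3.485, so t = 3.485/0.238 = 14.643.

14.6 years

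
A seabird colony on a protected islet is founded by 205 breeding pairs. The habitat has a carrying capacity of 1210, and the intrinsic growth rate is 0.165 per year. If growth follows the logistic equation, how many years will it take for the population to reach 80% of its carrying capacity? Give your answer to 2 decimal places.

18.04 years

A = (K − N₀)/N₀ = (1210 − 205)/205 = 4.9024.
Solve 1210/(1 + 4.9024·e^(−0.165t)) = 968: 1 + 4.9024·e^(−0.165t) = 1.25, so e^(−0.165t) = 0.050995.
−0.165·t = ln(0.050995) = -2.976, so t = 2.976/0.165 = 18.037.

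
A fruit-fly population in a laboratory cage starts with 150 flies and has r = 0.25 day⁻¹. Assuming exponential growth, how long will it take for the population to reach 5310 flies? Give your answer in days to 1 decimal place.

Set N₀·e^(rt) = 5310: e^(0.25·t) = 5310/150 = 35.4.
0.25·t = ln(35.4) = 3.5667, so t = 3.5667/0.25 = 14.267.

14.3 days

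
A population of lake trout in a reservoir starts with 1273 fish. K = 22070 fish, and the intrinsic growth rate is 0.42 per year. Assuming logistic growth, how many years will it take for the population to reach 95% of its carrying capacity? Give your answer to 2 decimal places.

A = (K − N₀)/N₀ = (22070 − 1273)/1273 = 16.337.
Solve 22070/(1 + 16.337·e^(−0.42t)) = 20966.5: 1 + 16.337·e^(−0.42t) = 1.0526, so e^(−0.42t) = 0.00322162.
−0.42·t = ln(0.00322162) = -5.7379, so t = 5.7379/0.42 = 13.662.

13.66 years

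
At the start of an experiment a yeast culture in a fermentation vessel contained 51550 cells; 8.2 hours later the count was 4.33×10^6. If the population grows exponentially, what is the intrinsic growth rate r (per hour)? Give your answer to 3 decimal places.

From N(t) = N₀·e^(rt): e^(r·8.2) = 4.33×10^6/51550 = 83.996.
r·8.2 = ln(83.996) = 4.4308, so r = 4.4308/8.2 = 0.54034.

0.540 per hour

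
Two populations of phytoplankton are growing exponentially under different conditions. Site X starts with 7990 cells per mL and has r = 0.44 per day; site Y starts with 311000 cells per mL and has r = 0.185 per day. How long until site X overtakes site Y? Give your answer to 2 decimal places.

14.36 days

Set 7990·e^(0.44t) = 311000·e^(0.185t).
e^((0.44 − 0.185)t) = 311000/7990 → e^(0.255·t) = 38.924.
0.255·t = ln(38.924) = 3.6616, so t = 3.6616/0.255 = 14.359.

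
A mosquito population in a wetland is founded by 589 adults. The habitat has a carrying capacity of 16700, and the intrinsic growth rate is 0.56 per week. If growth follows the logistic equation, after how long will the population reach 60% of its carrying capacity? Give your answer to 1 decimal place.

A = (K − N₀)/N₀ = (16700 − 589)/589 = 27.353.
Solve 16700/(1 + 27.353·e^(−0.56t)) = 10020: 1 + 27.353·e^(−0.56t) = 1.6667, so e^(−0.56t) = 0.0243726.
−0.56·t = ln(0.0243726) = -3.7143, so t = 3.7143/0.56 = 6.6327.

6.6 weeks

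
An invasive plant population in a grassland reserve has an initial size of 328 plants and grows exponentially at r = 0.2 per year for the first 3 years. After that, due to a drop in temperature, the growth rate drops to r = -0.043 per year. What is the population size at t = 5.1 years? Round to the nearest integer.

546 plants

Phase 1: N(3) = 328·e^(0.2×3) = 328·e^0.6 = 597.655.
Phase 2 runs for 5.1 − 3 = 2.1 years at r = -0.043.
N(5.1) = 597.655·e^(-0.043×2.1) = 597.655·e^-0.0903 = 546.052.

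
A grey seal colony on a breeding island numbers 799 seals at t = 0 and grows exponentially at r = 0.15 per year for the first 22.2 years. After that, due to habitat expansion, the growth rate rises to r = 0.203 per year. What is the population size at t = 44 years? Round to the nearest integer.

Phase 1: N(22.2) = 799·e^(0.15×22.2) = 799·e^3.33 = 22322.7.
Phase 2 runs for 44 − 22.2 = 21.8 years at r = 0.203.
N(44) = 22322.7·e^(0.203×21.8) = 22322.7·e^4.425 = 1.86498×10^6.

1864980 seals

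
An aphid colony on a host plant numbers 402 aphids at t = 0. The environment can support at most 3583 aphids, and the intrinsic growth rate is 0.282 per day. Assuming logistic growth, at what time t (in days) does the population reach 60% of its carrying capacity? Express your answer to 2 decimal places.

A = (K − N₀)/N₀ = (3583 − 402)/402 = 7.9129.
Solve 3583/(1 + 7.9129·e^(−0.282t)) = 2149.8: 1 + 7.9129·e^(−0.282t) = 1.6667, so e^(−0.282t) = 0.0842502.
−0.282·t = ln(0.0842502) = -2.474, so t = 2.474/0.282 = 8.7729.

8.77 days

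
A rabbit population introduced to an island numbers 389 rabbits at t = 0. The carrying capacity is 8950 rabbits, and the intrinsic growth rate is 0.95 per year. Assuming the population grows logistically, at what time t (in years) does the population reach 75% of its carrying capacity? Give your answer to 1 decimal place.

A = (K − N₀)/N₀ = (8950 − 389)/389 = 22.008.
Solve 8950/(1 + 22.008·e^(−0.95t)) = 6712.5: 1 + 22.008·e^(−0.95t) = 1.3333, so e^(−0.95t) = 0.0151462.
−0.95·t = ln(0.0151462) = -4.19, so t = 4.19/0.95 = 4.4105.

4.4 years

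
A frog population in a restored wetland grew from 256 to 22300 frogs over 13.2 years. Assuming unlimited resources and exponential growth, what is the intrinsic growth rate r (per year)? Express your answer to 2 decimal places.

From N(t) = N₀·e^(rt): e^(r·13.2) = 22300/256 = 87.109.
r·13.2 = ln(87.109) = 4.4672, so r = 4.4672/13.2 = 0.33842.

0.34 per year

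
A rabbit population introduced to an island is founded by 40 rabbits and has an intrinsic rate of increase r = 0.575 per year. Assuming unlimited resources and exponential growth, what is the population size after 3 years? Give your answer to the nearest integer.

N(t) = N₀·e^(rt) = 40 × e^(0.575×3) = 40 × e^1.725.
e^1.725 ≈ 5.6125, so N ≈ 40 × 5.6125 = 224.501.

225 rabbits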